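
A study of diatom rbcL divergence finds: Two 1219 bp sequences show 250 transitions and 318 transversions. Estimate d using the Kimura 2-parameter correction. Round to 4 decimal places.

0.7403

P = 250/1219 ≈ 0.205086 and Q = 318/1219 ≈ 0.26087.
Under the Kimura two-parameter model, d = −½ ln(1 − 2P − Q) − ¼ ln(1 − 2Q).
1 − 2P − Q = 0.328958, giving −½ ln(0.328958) = 0.555913.
1 − 2Q = 0.47826, giving −¼ ln(0.47826) = 0.184400.
d = 0.555913 + 0.184400 = 0.740313.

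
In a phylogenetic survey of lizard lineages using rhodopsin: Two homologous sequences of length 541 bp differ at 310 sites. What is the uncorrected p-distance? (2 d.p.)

p = 310/541 = 0.573012… ≈ 0.57 (to 2 d.p.).

0.57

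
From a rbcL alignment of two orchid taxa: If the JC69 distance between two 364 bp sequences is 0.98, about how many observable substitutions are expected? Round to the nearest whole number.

199

Invert JC69: p = (3/4)(1 − e^(−4d/3)) = 0.75 × (1 − e^(-1.306667)) = 0.75 × (1 − 0.270721) = 0.546959.
Expected differing sites = pL ≈ 0.546959 × 364 = 199.093076 ≈ 199.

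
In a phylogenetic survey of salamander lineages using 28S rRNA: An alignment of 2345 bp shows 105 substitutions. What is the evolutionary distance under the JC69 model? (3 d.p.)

p = 105/2345 ≈ 0.044776.
d = −(3/4) ln(1 − 4p/3) = −0.75 ln(1 − 0.059701) = −0.75 ln(0.940299)
  = −0.75 × (-0.061557) = 0.046168 substitutions/site.

0.046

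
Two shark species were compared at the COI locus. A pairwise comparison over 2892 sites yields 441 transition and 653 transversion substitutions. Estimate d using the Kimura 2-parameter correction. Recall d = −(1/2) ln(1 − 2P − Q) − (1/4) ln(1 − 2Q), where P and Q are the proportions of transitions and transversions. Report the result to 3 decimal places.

0.529

P = 441/2892 ≈ 0.15249 and Q = 653/2892 ≈ 0.225795.
Under the Kimura two-parameter model, d = −½ ln(1 − 2P − Q) − ¼ ln(1 − 2Q).
1 − 2P − Q = 0.469225, giving −½ ln(0.469225) = 0.378336.
1 − 2Q = 0.54841, giving −¼ ln(0.54841) = 0.150183.
d = 0.378336 + 0.150183 = 0.528519.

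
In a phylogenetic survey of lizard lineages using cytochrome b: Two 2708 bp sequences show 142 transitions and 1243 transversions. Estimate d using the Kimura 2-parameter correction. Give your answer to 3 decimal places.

1.040

P = 142/2708 ≈ 0.052437 and Q = 1243/2708 ≈ 0.45901.
Under the Kimura two-parameter model, d = −½ ln(1 − 2P − Q) − ¼ ln(1 − 2Q).
1 − 2P − Q = 0.436116, giving −½ ln(0.436116) = 0.414924.
1 − 2Q = 0.08198, giving −¼ ln(0.08198) = 0.625320.
d = 0.414924 + 0.625320 = 1.040244.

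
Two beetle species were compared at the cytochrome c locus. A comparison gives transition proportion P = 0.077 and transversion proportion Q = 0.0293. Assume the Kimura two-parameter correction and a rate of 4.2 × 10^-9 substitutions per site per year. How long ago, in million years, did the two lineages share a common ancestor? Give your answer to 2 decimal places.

13.85

Under the Kimura two-parameter model, d = −½ ln(1 − 2P − Q) − ¼ ln(1 − 2Q).
1 − 2P − Q = 0.8167, giving −½ ln(0.8167) = 0.101242.
1 − 2Q = 0.9414, giving −¼ ln(0.9414) = 0.015097.
d = 0.101242 + 0.015097 = 0.116339.
Under a molecular clock d = 2μt, so t = d/(2μ) = 0.116339 / (2 × 4.2 × 10^-9) = 13.85 million years.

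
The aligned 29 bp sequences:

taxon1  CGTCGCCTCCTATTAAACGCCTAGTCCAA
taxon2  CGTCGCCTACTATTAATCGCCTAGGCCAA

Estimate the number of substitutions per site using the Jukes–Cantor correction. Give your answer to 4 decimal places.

0.1113

The sequences differ at 3 of 29 sites (9, 17, 25), so p = 3/29 ≈ 0.103448.
d = −(3/4) ln(1 − 4p/3) = −0.75 ln(1 − 0.137931) = −0.75 ln(0.862069)
  = −0.75 × (-0.148420) = 0.111315 substitutions/site.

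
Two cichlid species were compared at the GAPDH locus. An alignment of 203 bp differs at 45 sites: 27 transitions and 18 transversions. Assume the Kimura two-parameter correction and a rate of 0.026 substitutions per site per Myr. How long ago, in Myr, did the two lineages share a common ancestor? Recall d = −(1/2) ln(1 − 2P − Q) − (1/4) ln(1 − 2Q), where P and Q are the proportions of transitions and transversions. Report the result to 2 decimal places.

P = 27/203 ≈ 0.133005 and Q = 18/203 ≈ 0.08867.
Under the Kimura two-parameter model, d = −½ ln(1 − 2P − Q) − ¼ ln(1 − 2Q).
1 − 2P − Q = 0.64532, giving −½ ln(0.64532) = 0.219004.
1 − 2Q = 0.82266, giving −¼ ln(0.82266) = 0.048803.
d = 0.219004 + 0.048803 = 0.267807.
Under a molecular clock d = 2μt, so t = d/(2μ) = 0.267807 / (2 × 0.026) = 5.15 Myr.

5.15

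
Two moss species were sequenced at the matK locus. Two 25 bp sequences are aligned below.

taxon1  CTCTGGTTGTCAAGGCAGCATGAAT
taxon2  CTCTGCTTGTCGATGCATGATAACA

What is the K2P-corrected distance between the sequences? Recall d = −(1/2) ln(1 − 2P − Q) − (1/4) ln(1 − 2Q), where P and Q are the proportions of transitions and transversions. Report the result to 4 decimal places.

0.4189

Of 25 sites, 2 differences are transitions and 6 are transversions, so P = 2/25 = 0.08 and Q = 6/25 = 0.24.
Under the Kimura two-parameter model, d = −½ ln(1 − 2P − Q) − ¼ ln(1 − 2Q).
1 − 2P − Q = 0.6, giving −½ ln(0.6) = 0.255413.
1 − 2Q = 0.52, giving −¼ ln(0.52) = 0.163482.
d = 0.255413 + 0.163482 = 0.418895.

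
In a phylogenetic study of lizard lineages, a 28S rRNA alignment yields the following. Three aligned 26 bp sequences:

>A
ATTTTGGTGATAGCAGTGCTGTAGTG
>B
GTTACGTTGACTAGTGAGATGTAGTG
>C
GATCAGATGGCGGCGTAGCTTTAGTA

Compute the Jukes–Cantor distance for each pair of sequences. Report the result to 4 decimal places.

d(A,B) = 0.6228, d(A,C) = 0.8240, d(B,C) = 0.8240

A–B: 11/26 sites differ → p ≈ 0.423077, d = −0.75 ln(1 − 0.564103) = 0.622762 ≈ 0.6228.
A–C: 13/26 sites differ → p = 0.5, d = −0.75 ln(1 − 0.666667) = 0.823960 ≈ 0.8240.
B–C: 13/26 sites differ → p = 0.5, d = −0.75 ln(1 − 0.666667) = 0.823960 ≈ 0.8240.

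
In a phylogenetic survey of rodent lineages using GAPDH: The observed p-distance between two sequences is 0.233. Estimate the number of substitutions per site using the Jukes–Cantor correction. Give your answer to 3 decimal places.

0.279

d = −(3/4) ln(1 − 4p/3) = −0.75 ln(1 − 0.310667) = −0.75 ln(0.689333)
  = −0.75 × (-0.372031) = 0.279023 substitutions/site.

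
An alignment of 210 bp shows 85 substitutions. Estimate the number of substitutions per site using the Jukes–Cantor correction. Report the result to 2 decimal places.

p = 85/210 ≈ 0.404762.
d = −(3/4) ln(1 − 4p/3) = −0.75 ln(1 − 0.539683) = −0.75 ln(0.460317)
  = −0.75 × (-0.775840) = 0.581880 substitutions/site.

0.58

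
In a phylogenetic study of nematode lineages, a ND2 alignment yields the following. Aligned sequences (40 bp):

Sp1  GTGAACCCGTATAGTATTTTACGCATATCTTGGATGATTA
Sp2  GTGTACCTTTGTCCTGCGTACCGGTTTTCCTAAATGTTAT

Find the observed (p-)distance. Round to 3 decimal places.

0.500

The sequences differ at 20 of 40 positions.
p = 20/40 = 0.500.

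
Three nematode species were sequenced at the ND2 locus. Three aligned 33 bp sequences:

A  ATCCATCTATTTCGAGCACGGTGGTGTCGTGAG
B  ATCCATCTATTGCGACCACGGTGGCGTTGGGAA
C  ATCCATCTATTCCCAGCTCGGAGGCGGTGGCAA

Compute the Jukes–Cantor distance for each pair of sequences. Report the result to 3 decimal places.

d(A,B) = 0.208, d(A,C) = 0.388, d(B,C) = 0.249

A–B: 6/33 sites differ → p ≈ 0.181818, d = −0.75 ln(1 − 0.242424) = 0.208224 ≈ 0.208.
A–C: 10/33 sites differ → p ≈ 0.30303, d = −0.75 ln(1 − 0.40404) = 0.388186 ≈ 0.388.
B–C: 7/33 sites differ → p ≈ 0.212121, d = −0.75 ln(1 − 0.282828) = 0.249330 ≈ 0.249.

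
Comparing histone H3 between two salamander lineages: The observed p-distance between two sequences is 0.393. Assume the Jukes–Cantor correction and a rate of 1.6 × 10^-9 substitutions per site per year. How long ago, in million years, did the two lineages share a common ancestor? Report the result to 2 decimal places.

d = −(3/4) ln(1 − 4p/3) = −0.75 ln(1 − 0.524) = −0.75 ln(0.476)
  = −0.75 × (-0.742337) = 0.556753 substitutions/site.
Under a molecular clock d = 2μt, so t = d/(2μ) = 0.556753 / (2 × 1.6 × 10^-9) = 173.99 million years.

173.99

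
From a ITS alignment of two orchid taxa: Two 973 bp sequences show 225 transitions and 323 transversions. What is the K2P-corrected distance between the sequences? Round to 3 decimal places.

1.064

P = 225/973 ≈ 0.231244 and Q = 323/973 ≈ 0.331963.
Under the Kimura two-parameter model, d = −½ ln(1 − 2P − Q) − ¼ ln(1 − 2Q).
1 − 2P − Q = 0.205549, giving −½ ln(0.205549) = 0.791035.
1 − 2Q = 0.336074, giving −¼ ln(0.336074) = 0.272606.
d = 0.791035 + 0.272606 = 1.063641.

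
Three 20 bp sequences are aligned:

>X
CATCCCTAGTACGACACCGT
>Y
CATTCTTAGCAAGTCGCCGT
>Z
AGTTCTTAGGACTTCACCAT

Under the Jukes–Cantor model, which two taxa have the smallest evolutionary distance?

X–Y: 6/20 differ, p = 0.300, d = 0.383.
X–Z: 8/20 differ, p = 0.400, d = 0.572.
Y–Z: 7/20 differ, p = 0.350, d = 0.471.
The smallest distance is between X and Y.

X and Y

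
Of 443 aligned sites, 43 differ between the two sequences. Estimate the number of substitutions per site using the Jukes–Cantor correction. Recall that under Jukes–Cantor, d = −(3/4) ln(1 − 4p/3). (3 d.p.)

p = 43/443 ≈ 0.097065.
d = −(3/4) ln(1 − 4p/3) = −0.75 ln(1 − 0.12942) = −0.75 ln(0.87058)
  = −0.75 × (-0.138596) = 0.103947 substitutions/site.

0.104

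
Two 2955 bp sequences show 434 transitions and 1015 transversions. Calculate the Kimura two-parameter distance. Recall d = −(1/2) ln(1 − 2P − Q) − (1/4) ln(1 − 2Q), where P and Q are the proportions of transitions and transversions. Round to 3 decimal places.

P = 434/2955 ≈ 0.14687 and Q = 1015/2955 ≈ 0.343486.
Under the Kimura two-parameter model, d = −½ ln(1 − 2P − Q) − ¼ ln(1 − 2Q).
1 − 2P − Q = 0.362774, giving −½ ln(0.362774) = 0.506988.
1 − 2Q = 0.313028, giving −¼ ln(0.313028) = 0.290366.
d = 0.506988 + 0.290366 = 0.797354.

0.797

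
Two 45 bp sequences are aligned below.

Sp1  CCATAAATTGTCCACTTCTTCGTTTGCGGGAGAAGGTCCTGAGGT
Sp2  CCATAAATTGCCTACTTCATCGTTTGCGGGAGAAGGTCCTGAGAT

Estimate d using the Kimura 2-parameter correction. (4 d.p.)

0.0959

Of 45 sites, 3 differences are transitions and 1 are transversions, so P = 3/45 ≈ 0.066667 and Q = 1/45 ≈ 0.022222.
Under the Kimura two-parameter model, d = −½ ln(1 − 2P − Q) − ¼ ln(1 − 2Q).
1 − 2P − Q = 0.844444, giving −½ ln(0.844444) = 0.084538.
1 − 2Q = 0.955556, giving −¼ ln(0.955556) = 0.011365.
d = 0.084538 + 0.011365 = 0.095903.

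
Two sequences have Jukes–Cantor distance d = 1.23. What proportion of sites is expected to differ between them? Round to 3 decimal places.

0.605

p = (3/4)(1 − e^(−4d/3)) = 0.75 × (1 − e^(-1.64)) = 0.75 × (1 − 0.193980) = 0.604515.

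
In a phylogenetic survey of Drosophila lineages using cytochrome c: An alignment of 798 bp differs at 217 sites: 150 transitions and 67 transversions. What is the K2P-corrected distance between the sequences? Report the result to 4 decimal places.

0.3540

P = 150/798 ≈ 0.18797 and Q = 67/798 ≈ 0.08396.
Under the Kimura two-parameter model, d = −½ ln(1 − 2P − Q) − ¼ ln(1 − 2Q).
1 − 2P − Q = 0.5401, giving −½ ln(0.5401) = 0.308000.
1 − 2Q = 0.83208, giving −¼ ln(0.83208) = 0.045957.
d = 0.308000 + 0.045957 = 0.353957.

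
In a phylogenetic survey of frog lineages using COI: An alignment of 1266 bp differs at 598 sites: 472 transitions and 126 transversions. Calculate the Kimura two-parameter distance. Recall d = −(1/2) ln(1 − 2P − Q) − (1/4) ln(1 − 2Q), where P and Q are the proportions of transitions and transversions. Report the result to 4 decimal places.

P = 472/1266 ≈ 0.372828 and Q = 126/1266 ≈ 0.099526.
Under the Kimura two-parameter model, d = −½ ln(1 − 2P − Q) − ¼ ln(1 − 2Q).
1 − 2P − Q = 0.154818, giving −½ ln(0.154818) = 0.932753.
1 − 2Q = 0.800948, giving −¼ ln(0.800948) = 0.055490.
d = 0.932753 + 0.055490 = 0.988243.

0.9882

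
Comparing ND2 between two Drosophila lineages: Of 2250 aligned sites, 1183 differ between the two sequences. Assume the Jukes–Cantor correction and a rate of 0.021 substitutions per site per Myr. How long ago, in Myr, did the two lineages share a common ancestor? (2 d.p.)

p = 1183/2250 ≈ 0.525778.
d = −(3/4) ln(1 − 4p/3) = −0.75 ln(1 − 0.701037) = −0.75 ln(0.298963)
  = −0.75 × (-1.207435) = 0.905576 substitutions/site.
Under a molecular clock d = 2μt, so t = d/(2μ) = 0.905576 / (2 × 0.021) = 21.56 Myr.

21.56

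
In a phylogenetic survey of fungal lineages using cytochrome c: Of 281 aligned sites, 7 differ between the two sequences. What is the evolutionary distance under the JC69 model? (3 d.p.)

0.025

p = 7/281 ≈ 0.024911.
d = −(3/4) ln(1 − 4p/3) = −0.75 ln(1 − 0.033215) = −0.75 ln(0.966785)
  = −0.75 × (-0.033779) = 0.025334 substitutions/site.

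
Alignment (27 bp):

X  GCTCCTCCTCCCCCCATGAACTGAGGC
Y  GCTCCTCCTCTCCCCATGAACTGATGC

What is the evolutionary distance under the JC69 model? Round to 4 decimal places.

The sequences differ at 2 of 27 sites (11, 25), so p = 2/27 ≈ 0.074074.
d = −(3/4) ln(1 − 4p/3) = −0.75 ln(1 − 0.098765) = −0.75 ln(0.901235)
  = −0.75 × (-0.103989) = 0.077992 substitutions/site.

0.0780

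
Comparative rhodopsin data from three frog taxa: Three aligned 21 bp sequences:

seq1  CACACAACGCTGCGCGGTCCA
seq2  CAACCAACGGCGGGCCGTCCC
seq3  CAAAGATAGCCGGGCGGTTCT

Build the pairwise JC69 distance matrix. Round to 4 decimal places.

d(seq1,seq2) = 0.4408, d(seq1,seq3) = 0.5319, d(seq2,seq3) = 0.5319

seq1–seq2: 7/21 sites differ → p ≈ 0.333333, d = −0.75 ln(1 − 0.444444) = 0.440839 ≈ 0.4408.
seq1–seq3: 8/21 sites differ → p ≈ 0.380952, d = −0.75 ln(1 − 0.507936) = 0.531860 ≈ 0.5319.
seq2–seq3: 8/21 sites differ → p ≈ 0.380952, d = −0.75 ln(1 − 0.507936) = 0.531860 ≈ 0.5319.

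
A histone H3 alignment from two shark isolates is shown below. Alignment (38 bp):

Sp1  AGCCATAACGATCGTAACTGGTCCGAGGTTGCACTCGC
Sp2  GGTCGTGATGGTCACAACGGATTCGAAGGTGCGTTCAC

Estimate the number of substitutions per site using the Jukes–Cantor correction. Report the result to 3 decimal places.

0.618

The sequences differ at 16 of 38 sites, so p = 16/38 ≈ 0.421053.
d = −(3/4) ln(1 − 4p/3) = −0.75 ln(1 − 0.561404) = −0.75 ln(0.438596)
  = −0.75 × (-0.824177) = 0.618133 substitutions/site.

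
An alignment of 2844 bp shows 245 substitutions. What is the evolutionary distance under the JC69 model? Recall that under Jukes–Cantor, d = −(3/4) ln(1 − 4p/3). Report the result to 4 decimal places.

p = 245/2844 ≈ 0.086146.
d = −(3/4) ln(1 − 4p/3) = −0.75 ln(1 − 0.114861) = −0.75 ln(0.885139)
  = −0.75 × (-0.122011) = 0.091508 substitutions/site.

0.0915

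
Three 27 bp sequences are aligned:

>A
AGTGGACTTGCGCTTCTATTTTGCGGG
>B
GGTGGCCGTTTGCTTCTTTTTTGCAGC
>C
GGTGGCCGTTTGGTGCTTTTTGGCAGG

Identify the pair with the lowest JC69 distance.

A–B: 8/27 differ, p = 0.296, d = 0.377.
A–C: 10/27 differ, p = 0.370, d = 0.511.
B–C: 4/27 differ, p = 0.148, d = 0.165.
The smallest distance is between B and C.

B and C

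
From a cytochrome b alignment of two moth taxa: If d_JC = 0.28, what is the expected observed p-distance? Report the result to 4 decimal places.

p = (3/4)(1 − e^(−4d/3)) = 0.75 × (1 − e^(-0.373333)) = 0.75 × (1 − 0.688436) = 0.233673.

0.2337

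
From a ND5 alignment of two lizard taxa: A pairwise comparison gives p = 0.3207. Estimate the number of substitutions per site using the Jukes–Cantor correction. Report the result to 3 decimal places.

d = −(3/4) ln(1 − 4p/3) = −0.75 ln(1 − 0.4276) = −0.75 ln(0.5724)
  = −0.75 × (-0.557917) = 0.418438 substitutions/site.

0.418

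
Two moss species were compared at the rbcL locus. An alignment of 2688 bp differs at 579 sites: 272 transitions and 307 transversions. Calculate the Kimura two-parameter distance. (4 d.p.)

P = 272/2688 ≈ 0.10119 and Q = 307/2688 ≈ 0.114211.
Under the Kimura two-parameter model, d = −½ ln(1 − 2P − Q) − ¼ ln(1 − 2Q).
1 − 2P − Q = 0.683409, giving −½ ln(0.683409) = 0.190331.
1 − 2Q = 0.771578, giving −¼ ln(0.771578) = 0.064829.
d = 0.190331 + 0.064829 = 0.255160.

0.2552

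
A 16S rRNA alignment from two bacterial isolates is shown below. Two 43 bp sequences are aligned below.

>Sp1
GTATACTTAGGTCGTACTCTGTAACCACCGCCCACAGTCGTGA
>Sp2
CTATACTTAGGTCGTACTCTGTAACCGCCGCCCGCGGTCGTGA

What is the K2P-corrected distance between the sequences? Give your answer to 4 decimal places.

Of 43 sites, 3 differences are transitions and 1 are transversions, so P = 3/43 ≈ 0.069767 and Q = 1/43 ≈ 0.023256.
Under the Kimura two-parameter model, d = −½ ln(1 − 2P − Q) − ¼ ln(1 − 2Q).
1 − 2P − Q = 0.83721, giving −½ ln(0.83721) = 0.088840.
1 − 2Q = 0.953488, giving −¼ ln(0.953488) = 0.011907.
d = 0.088840 + 0.011907 = 0.100747.

0.1007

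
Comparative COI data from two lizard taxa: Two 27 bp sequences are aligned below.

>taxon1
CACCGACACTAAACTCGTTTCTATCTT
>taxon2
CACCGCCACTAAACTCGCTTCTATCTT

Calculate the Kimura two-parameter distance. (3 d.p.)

Of 27 sites, 1 differences are transitions and 1 are transversions, so P = 1/27 ≈ 0.037037 and Q = 1/27 ≈ 0.037037.
Under the Kimura two-parameter model, d = −½ ln(1 − 2P − Q) − ¼ ln(1 − 2Q).
1 − 2P − Q = 0.888889, giving −½ ln(0.888889) = 0.058891.
1 − 2Q = 0.925926, giving −¼ ln(0.925926) = 0.019240.
d = 0.058891 + 0.019240 = 0.078131.

0.078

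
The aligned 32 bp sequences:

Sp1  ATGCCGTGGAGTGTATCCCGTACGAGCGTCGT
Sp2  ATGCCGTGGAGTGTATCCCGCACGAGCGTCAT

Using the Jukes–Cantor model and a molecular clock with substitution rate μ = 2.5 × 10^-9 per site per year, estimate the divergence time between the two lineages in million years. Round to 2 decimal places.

13.05

The sequences differ at 2 of 32 sites (21, 31), so p = 2/32 = 0.0625.
d = −(3/4) ln(1 − 4p/3) = −0.75 ln(1 − 0.083333) = −0.75 ln(0.916667)
  = −0.75 × (-0.087011) = 0.065258 substitutions/site.
Under a molecular clock d = 2μt, so t = d/(2μ) = 0.065258 / (2 × 2.5 × 10^-9) = 13.05 million years.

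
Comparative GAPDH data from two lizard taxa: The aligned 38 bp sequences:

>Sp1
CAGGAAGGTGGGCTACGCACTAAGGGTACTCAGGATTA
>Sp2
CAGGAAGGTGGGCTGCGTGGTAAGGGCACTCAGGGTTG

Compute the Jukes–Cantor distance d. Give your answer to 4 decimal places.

0.2114

The sequences differ at 7 of 38 sites (15, 18, 19, 20, 27, 35, 38), so p = 7/38 ≈ 0.184211.
d = −(3/4) ln(1 − 4p/3) = −0.75 ln(1 − 0.245615) = −0.75 ln(0.754385)
  = −0.75 × (-0.281852) = 0.211389 substitutions/site.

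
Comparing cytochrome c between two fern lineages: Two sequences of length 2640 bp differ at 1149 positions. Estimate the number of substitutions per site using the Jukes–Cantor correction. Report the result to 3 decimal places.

0.651

p = 1149/2640 ≈ 0.435227.
d = −(3/4) ln(1 − 4p/3) = −0.75 ln(1 − 0.580303) = −0.75 ln(0.419697)
  = −0.75 × (-0.868222) = 0.651167 substitutions/site.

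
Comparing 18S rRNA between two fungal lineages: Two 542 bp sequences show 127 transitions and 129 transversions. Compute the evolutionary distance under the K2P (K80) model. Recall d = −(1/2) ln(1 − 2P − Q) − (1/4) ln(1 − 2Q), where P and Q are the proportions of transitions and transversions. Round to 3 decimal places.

P = 127/542 ≈ 0.234317 and Q = 129/542 ≈ 0.238007.
Under the Kimura two-parameter model, d = −½ ln(1 − 2P − Q) − ¼ ln(1 − 2Q).
1 − 2P − Q = 0.293359, giving −½ ln(0.293359) = 0.613179.
1 − 2Q = 0.523986, giving −¼ ln(0.523986) = 0.161573.
d = 0.613179 + 0.161573 = 0.774752.

0.775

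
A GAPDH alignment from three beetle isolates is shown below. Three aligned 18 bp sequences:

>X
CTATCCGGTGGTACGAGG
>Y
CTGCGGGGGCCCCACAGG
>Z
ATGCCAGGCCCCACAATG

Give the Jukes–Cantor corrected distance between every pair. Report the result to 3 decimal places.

d(X,Y) = 1.265, d(X,Z) = 1.012, d(Y,Z) = 0.673

X–Y: 11/18 sites differ → p ≈ 0.611111, d = −0.75 ln(1 − 0.814815) = 1.264800 ≈ 1.265.
X–Z: 10/18 sites differ → p ≈ 0.555556, d = −0.75 ln(1 − 0.740741) = 1.012446 ≈ 1.012.
Y–Z: 8/18 sites differ → p ≈ 0.444444, d = −0.75 ln(1 − 0.592592) = 0.673455 ≈ 0.673.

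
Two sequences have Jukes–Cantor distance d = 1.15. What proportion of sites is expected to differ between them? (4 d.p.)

p = (3/4)(1 − e^(−4d/3)) = 0.75 × (1 − e^(-1.533333)) = 0.75 × (1 − 0.215815) = 0.588139.

0.5881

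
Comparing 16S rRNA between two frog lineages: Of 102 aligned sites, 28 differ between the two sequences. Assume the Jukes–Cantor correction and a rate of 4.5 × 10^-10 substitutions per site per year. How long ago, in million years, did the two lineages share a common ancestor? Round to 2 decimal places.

p = 28/102 ≈ 0.27451.
d = −(3/4) ln(1 − 4p/3) = −0.75 ln(1 − 0.366013) = −0.75 ln(0.633987)
  = −0.75 × (-0.455727) = 0.341795 substitutions/site.
Under a molecular clock d = 2μt, so t = d/(2μ) = 0.341795 / (2 × 4.5 × 10^-10) = 379.77 million years.

379.77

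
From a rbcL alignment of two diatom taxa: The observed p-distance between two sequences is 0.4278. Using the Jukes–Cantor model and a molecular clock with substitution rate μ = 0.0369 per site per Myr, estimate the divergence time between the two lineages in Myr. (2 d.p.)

8.59

d = −(3/4) ln(1 − 4p/3) = −0.75 ln(1 − 0.5704) = −0.75 ln(0.4296)
  = −0.75 × (-0.844901) = 0.633676 substitutions/site.
Under a molecular clock d = 2μt, so t = d/(2μ) = 0.633676 / (2 × 0.0369) = 8.59 Myr.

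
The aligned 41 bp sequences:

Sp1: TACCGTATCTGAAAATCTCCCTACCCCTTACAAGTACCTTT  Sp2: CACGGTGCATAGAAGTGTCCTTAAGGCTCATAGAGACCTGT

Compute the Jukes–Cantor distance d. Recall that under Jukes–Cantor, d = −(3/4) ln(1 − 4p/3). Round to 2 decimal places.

The sequences differ at 19 of 41 sites, so p = 19/41 ≈ 0.463415.
d = −(3/4) ln(1 − 4p/3) = −0.75 ln(1 − 0.617887) = −0.75 ln(0.382113)
  = −0.75 × (-0.962039) = 0.721529 substitutions/site.

0.72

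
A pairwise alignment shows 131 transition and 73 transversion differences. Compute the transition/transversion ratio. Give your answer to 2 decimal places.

R = 131/73 = 1.794520… ≈ 1.79 (to 2 d.p.).

1.79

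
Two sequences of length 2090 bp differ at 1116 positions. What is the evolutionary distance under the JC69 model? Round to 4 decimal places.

p = 1116/2090 ≈ 0.533971.
d = −(3/4) ln(1 − 4p/3) = −0.75 ln(1 − 0.711961) = −0.75 ln(0.288039)
  = −0.75 × (-1.244659) = 0.933494 substitutions/site.

0.9335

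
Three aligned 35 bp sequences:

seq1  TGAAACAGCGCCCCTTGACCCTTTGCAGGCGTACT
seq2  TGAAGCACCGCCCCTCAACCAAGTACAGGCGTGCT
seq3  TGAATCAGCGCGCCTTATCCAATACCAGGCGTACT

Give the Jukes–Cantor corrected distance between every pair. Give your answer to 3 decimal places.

seq1–seq2: 9/35 sites differ → p ≈ 0.257143, d = −0.75 ln(1 − 0.342857) = 0.314890 ≈ 0.315.
seq1–seq3: 8/35 sites differ → p ≈ 0.228571, d = −0.75 ln(1 − 0.304761) = 0.272625 ≈ 0.273.
seq2–seq3: 9/35 sites differ → p ≈ 0.257143, d = −0.75 ln(1 − 0.342857) = 0.314890 ≈ 0.315.

d(seq1,seq2) = 0.315, d(seq1,seq3) = 0.273, d(seq2,seq3) = 0.315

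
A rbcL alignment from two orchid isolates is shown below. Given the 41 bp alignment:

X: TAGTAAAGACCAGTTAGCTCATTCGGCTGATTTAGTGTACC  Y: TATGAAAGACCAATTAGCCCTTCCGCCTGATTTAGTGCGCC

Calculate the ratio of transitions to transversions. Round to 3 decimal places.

Transitions are A↔G and C↔T; transversions are all other mismatches.
Transitions: 5. Transversions: 4.
R = 5/4 = 1.250.

1.250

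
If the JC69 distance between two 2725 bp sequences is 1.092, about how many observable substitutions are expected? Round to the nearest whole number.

1567

Invert JC69: p = (3/4)(1 − e^(−4d/3)) = 0.75 × (1 − e^(-1.456)) = 0.75 × (1 − 0.233167) = 0.575125.
Expected differing sites = pL ≈ 0.575125 × 2725 = 1567.215625 ≈ 1567.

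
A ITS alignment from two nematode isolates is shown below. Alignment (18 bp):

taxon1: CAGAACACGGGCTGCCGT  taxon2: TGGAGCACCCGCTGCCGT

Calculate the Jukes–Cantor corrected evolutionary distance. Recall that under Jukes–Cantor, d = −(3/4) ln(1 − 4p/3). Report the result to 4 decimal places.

The sequences differ at 5 of 18 sites (1, 2, 5, 9, 10), so p = 5/18 ≈ 0.277778.
d = −(3/4) ln(1 − 4p/3) = −0.75 ln(1 − 0.370371) = −0.75 ln(0.629629)
  = −0.75 × (-0.462625) = 0.346969 substitutions/site.

0.3470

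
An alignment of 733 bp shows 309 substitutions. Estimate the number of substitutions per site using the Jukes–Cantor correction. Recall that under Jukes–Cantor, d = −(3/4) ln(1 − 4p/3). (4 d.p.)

0.6193

p = 309/733 ≈ 0.421555.
d = −(3/4) ln(1 − 4p/3) = −0.75 ln(1 − 0.562073) = −0.75 ln(0.437927)
  = −0.75 × (-0.825703) = 0.619277 substitutions/site.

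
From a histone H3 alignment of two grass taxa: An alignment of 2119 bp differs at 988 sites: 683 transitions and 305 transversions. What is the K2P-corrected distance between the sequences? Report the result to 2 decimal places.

P = 683/2119 ≈ 0.322322 and Q = 305/2119 ≈ 0.143936.
Under the Kimura two-parameter model, d = −½ ln(1 − 2P − Q) − ¼ ln(1 − 2Q).
1 − 2P − Q = 0.21142, giving −½ ln(0.21142) = 0.776954.
1 − 2Q = 0.712128, giving −¼ ln(0.712128) = 0.084874.
d = 0.776954 + 0.084874 = 0.861828.

0.86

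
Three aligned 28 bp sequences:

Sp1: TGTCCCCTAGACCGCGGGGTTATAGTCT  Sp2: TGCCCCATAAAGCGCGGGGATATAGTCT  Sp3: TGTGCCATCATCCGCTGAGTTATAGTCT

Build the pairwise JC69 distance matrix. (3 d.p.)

d(Sp1,Sp2) = 0.204, d(Sp1,Sp3) = 0.304, d(Sp2,Sp3) = 0.360

Sp1–Sp2: 5/28 sites differ → p ≈ 0.178571, d = −0.75 ln(1 − 0.238095) = 0.203950 ≈ 0.204.
Sp1–Sp3: 7/28 sites differ → p = 0.25, d = −0.75 ln(1 − 0.333333) = 0.304098 ≈ 0.304.
Sp2–Sp3: 8/28 sites differ → p ≈ 0.285714, d = −0.75 ln(1 − 0.380952) = 0.359679 ≈ 0.360.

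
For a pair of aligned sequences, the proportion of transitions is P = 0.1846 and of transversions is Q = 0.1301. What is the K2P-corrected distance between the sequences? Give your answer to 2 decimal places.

0.42

Under the Kimura two-parameter model, d = −½ ln(1 − 2P − Q) − ¼ ln(1 − 2Q).
1 − 2P − Q = 0.5007, giving −½ ln(0.5007) = 0.345874.
1 − 2Q = 0.7398, giving −¼ ln(0.7398) = 0.075344.
d = 0.345874 + 0.075344 = 0.421218.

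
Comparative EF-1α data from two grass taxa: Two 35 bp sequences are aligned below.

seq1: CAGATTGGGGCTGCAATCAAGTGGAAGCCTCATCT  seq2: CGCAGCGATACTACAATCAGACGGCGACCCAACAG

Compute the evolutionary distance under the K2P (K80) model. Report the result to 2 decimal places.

Of 35 sites, 12 differences are transitions and 7 are transversions, so P = 12/35 ≈ 0.342857 and Q = 7/35 = 0.2.
Under the Kimura two-parameter model, d = −½ ln(1 − 2P − Q) − ¼ ln(1 − 2Q).
1 − 2P − Q = 0.114286, giving −½ ln(0.114286) = 1.084526.
1 − 2Q = 0.6, giving −¼ ln(0.6) = 0.127706.
d = 1.084526 + 0.127706 = 1.212232.

1.21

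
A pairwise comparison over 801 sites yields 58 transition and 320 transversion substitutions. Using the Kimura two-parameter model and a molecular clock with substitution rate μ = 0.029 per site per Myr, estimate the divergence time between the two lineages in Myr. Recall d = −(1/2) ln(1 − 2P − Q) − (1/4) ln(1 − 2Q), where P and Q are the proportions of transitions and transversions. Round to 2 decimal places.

P = 58/801 ≈ 0.072409 and Q = 320/801 ≈ 0.399501.
Under the Kimura two-parameter model, d = −½ ln(1 − 2P − Q) − ¼ ln(1 − 2Q).
1 − 2P − Q = 0.455681, giving −½ ln(0.455681) = 0.392981.
1 − 2Q = 0.200998, giving −¼ ln(0.200998) = 0.401115.
d = 0.392981 + 0.401115 = 0.794096.
Under a molecular clock d = 2μt, so t = d/(2μ) = 0.794096 / (2 × 0.029) = 13.69 Myr.

13.69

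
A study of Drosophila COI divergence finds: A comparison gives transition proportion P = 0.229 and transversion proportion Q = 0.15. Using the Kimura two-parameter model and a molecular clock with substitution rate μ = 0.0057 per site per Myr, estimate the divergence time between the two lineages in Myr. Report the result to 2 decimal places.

Under the Kimura two-parameter model, d = −½ ln(1 − 2P − Q) − ¼ ln(1 − 2Q).
1 − 2P − Q = 0.392, giving −½ ln(0.392) = 0.468247.
1 − 2Q = 0.7, giving −¼ ln(0.7) = 0.089169.
d = 0.468247 + 0.089169 = 0.557416.
Under a molecular clock d = 2μt, so t = d/(2μ) = 0.557416 / (2 × 0.0057) = 48.90 Myr.

48.90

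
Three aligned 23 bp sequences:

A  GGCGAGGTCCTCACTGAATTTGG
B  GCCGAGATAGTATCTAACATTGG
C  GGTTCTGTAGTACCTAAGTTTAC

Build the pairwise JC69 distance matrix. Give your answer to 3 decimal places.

A–B: 9/23 sites differ → p ≈ 0.391304, d = −0.75 ln(1 − 0.521739) = 0.553199 ≈ 0.553.
A–C: 12/23 sites differ → p ≈ 0.521739, d = −0.75 ln(1 − 0.695652) = 0.892188 ≈ 0.892.
B–C: 11/23 sites differ → p ≈ 0.478261, d = −0.75 ln(1 − 0.637681) = 0.761423 ≈ 0.761.

d(A,B) = 0.553, d(A,C) = 0.892, d(B,C) = 0.761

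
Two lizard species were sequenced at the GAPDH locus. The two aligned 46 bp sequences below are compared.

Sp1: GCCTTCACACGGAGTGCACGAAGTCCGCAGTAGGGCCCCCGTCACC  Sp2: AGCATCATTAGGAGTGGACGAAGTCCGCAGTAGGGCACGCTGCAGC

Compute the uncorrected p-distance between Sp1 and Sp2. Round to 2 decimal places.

0.26

The sequences differ at 12 of 46 positions.
p = 12/46 = 0.260869… ≈ 0.26 (to 2 d.p.).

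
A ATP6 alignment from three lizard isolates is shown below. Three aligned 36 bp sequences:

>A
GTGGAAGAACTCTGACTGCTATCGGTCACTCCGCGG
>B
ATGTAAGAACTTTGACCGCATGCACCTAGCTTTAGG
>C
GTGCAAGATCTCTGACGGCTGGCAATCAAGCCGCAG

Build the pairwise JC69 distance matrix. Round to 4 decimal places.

d(A,B) = 0.7449, d(A,C) = 0.3470, d(B,C) = 0.7449

A–B: 17/36 sites differ → p ≈ 0.472222, d = −0.75 ln(1 − 0.629629) = 0.744938 ≈ 0.7449.
A–C: 10/36 sites differ → p ≈ 0.277778, d = −0.75 ln(1 − 0.370371) = 0.346968 ≈ 0.3470.
B–C: 17/36 sites differ → p ≈ 0.472222, d = −0.75 ln(1 − 0.629629) = 0.744938 ≈ 0.7449.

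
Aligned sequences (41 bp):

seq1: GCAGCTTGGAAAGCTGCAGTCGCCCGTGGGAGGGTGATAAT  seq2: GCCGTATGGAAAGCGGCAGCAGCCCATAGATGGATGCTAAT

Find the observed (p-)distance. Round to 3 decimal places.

0.293

The sequences differ at 12 of 41 positions.
p = 12/41 = 0.292682… ≈ 0.293 (to 3 d.p.).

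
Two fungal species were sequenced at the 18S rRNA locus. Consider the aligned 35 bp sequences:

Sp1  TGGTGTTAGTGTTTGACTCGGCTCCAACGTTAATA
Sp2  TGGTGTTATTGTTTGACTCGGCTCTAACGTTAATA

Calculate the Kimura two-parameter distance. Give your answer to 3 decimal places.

0.060

Of 35 sites, 1 differences are transitions and 1 are transversions, so P = 1/35 ≈ 0.028571 and Q = 1/35 ≈ 0.028571.
Under the Kimura two-parameter model, d = −½ ln(1 − 2P − Q) − ¼ ln(1 − 2Q).
1 − 2P − Q = 0.914287, giving −½ ln(0.914287) = 0.044805.
1 − 2Q = 0.942858, giving −¼ ln(0.942858) = 0.014710.
d = 0.044805 + 0.014710 = 0.059515.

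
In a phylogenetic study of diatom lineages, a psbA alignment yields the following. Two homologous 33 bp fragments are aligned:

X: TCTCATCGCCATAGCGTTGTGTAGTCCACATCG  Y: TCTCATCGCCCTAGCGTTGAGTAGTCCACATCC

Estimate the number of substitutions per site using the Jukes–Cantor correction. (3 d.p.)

The sequences differ at 3 of 33 sites (11, 20, 33), so p = 3/33 ≈ 0.090909.
d = −(3/4) ln(1 − 4p/3) = −0.75 ln(1 − 0.121212) = −0.75 ln(0.878788)
  = −0.75 × (-0.129212) = 0.096909 substitutions/site.

0.097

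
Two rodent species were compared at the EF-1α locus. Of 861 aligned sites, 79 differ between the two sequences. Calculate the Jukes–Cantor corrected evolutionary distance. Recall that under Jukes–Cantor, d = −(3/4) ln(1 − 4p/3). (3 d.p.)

p = 79/861 ≈ 0.091754.
d = −(3/4) ln(1 − 4p/3) = −0.75 ln(1 − 0.122339) = −0.75 ln(0.877661)
  = −0.75 × (-0.130495) = 0.097871 substitutions/site.

0.098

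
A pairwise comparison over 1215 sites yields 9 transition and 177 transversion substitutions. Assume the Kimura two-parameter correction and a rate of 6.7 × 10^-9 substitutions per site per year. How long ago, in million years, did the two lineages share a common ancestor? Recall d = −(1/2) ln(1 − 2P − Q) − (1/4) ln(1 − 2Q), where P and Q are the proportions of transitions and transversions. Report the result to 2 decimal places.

12.95

P = 9/1215 ≈ 0.007407 and Q = 177/1215 ≈ 0.145679.
Under the Kimura two-parameter model, d = −½ ln(1 − 2P − Q) − ¼ ln(1 − 2Q).
1 − 2P − Q = 0.839507, giving −½ ln(0.839507) = 0.087470.
1 − 2Q = 0.708642, giving −¼ ln(0.708642) = 0.086101.
d = 0.087470 + 0.086101 = 0.173571.
Under a molecular clock d = 2μt, so t = d/(2μ) = 0.173571 / (2 × 6.7 × 10^-9) = 12.95 million years.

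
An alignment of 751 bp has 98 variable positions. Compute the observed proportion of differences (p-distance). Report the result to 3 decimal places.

p = 98/751 = 0.130492… ≈ 0.130 (to 3 d.p.).

0.130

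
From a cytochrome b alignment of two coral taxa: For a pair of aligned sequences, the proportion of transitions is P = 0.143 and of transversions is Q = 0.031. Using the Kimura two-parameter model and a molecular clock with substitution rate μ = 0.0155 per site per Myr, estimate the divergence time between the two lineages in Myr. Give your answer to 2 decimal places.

6.67

Under the Kimura two-parameter model, d = −½ ln(1 − 2P − Q) − ¼ ln(1 − 2Q).
1 − 2P − Q = 0.683, giving −½ ln(0.683) = 0.190630.
1 − 2Q = 0.938, giving −¼ ln(0.938) = 0.016001.
d = 0.190630 + 0.016001 = 0.206631.
Under a molecular clock d = 2μt, so t = d/(2μ) = 0.206631 / (2 × 0.0155) = 6.67 Myr.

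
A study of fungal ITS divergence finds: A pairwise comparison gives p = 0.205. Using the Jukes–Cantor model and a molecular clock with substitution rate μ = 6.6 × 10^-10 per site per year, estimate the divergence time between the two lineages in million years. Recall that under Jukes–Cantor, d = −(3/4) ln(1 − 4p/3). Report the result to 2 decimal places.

181.41

d = −(3/4) ln(1 − 4p/3) = −0.75 ln(1 − 0.273333) = −0.75 ln(0.726667)
  = −0.75 × (-0.319287) = 0.239465 substitutions/site.
Under a molecular clock d = 2μt, so t = d/(2μ) = 0.239465 / (2 × 6.6 × 10^-10) = 181.41 million years.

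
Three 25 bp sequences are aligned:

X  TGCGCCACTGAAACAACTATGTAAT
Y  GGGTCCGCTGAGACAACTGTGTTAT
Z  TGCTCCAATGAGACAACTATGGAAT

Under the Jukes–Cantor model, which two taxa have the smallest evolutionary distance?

X and Z

X–Y: 7/25 differ, p = 0.280, d = 0.351.
X–Z: 4/25 differ, p = 0.160, d = 0.180.
Y–Z: 7/25 differ, p = 0.280, d = 0.351.
The smallest distance is between X and Z.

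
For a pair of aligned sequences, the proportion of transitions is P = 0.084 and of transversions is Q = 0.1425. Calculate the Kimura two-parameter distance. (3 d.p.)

0.270

Under the Kimura two-parameter model, d = −½ ln(1 − 2P − Q) − ¼ ln(1 − 2Q).
1 − 2P − Q = 0.6895, giving −½ ln(0.6895) = 0.185894.
1 − 2Q = 0.715, giving −¼ ln(0.715) = 0.083868.
d = 0.185894 + 0.083868 = 0.269762.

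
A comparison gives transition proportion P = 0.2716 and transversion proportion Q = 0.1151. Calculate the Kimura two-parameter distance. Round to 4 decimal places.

Under the Kimura two-parameter model, d = −½ ln(1 − 2P − Q) − ¼ ln(1 − 2Q).
1 − 2P − Q = 0.3417, giving −½ ln(0.3417) = 0.536911.
1 − 2Q = 0.7698, giving −¼ ln(0.7698) = 0.065406.
d = 0.536911 + 0.065406 = 0.602317.

0.6023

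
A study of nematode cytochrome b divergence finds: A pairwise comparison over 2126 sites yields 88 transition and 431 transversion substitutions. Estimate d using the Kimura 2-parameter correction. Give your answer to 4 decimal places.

P = 88/2126 ≈ 0.041392 and Q = 431/2126 ≈ 0.202728.
Under the Kimura two-parameter model, d = −½ ln(1 − 2P − Q) − ¼ ln(1 − 2Q).
1 − 2P − Q = 0.714488, giving −½ ln(0.714488) = 0.168095.
1 − 2Q = 0.594544, giving −¼ ln(0.594544) = 0.129990.
d = 0.168095 + 0.129990 = 0.298085.

0.2981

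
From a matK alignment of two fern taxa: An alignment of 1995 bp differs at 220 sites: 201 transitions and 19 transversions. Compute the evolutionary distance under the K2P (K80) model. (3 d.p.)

P = 201/1995 ≈ 0.100752 and Q = 19/1995 ≈ 0.009524.
Under the Kimura two-parameter model, d = −½ ln(1 − 2P − Q) − ¼ ln(1 − 2Q).
1 − 2P − Q = 0.788972, giving −½ ln(0.788972) = 0.118512.
1 − 2Q = 0.980952, giving −¼ ln(0.980952) = 0.004808.
d = 0.118512 + 0.004808 = 0.123320.

0.123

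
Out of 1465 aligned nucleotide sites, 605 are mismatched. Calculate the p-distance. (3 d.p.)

0.413

p = 605/1465 = 0.412969… ≈ 0.413 (to 3 d.p.).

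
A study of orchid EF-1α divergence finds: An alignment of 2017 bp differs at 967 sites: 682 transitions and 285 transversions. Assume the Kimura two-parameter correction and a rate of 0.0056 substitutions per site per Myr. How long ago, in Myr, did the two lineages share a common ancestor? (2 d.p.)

83.36

P = 682/2017 ≈ 0.338126 and Q = 285/2017 ≈ 0.141299.
Under the Kimura two-parameter model, d = −½ ln(1 − 2P − Q) − ¼ ln(1 − 2Q).
1 − 2P − Q = 0.182449, giving −½ ln(0.182449) = 0.850642.
1 − 2Q = 0.717402, giving −¼ ln(0.717402) = 0.083030.
d = 0.850642 + 0.083030 = 0.933672.
Under a molecular clock d = 2μt, so t = d/(2μ) = 0.933672 / (2 × 0.0056) = 83.36 Myr.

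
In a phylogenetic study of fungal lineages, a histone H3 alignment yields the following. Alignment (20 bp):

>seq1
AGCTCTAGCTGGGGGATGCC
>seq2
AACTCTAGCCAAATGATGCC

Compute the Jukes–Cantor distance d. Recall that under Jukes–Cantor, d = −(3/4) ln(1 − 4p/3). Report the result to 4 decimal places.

0.3831

The sequences differ at 6 of 20 sites (2, 10, 11, 12, 13, 14), so p = 6/20 = 0.3.
d = −(3/4) ln(1 − 4p/3) = −0.75 ln(1 − 0.4) = −0.75 ln(0.6)
  = −0.75 × (-0.510826) = 0.383120 substitutions/site.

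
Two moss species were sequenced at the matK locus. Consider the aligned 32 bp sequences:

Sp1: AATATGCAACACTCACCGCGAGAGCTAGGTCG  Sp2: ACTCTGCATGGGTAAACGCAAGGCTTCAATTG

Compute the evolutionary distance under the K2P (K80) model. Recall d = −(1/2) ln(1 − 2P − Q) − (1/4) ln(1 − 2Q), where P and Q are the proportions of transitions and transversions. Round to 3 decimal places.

0.841

Of 32 sites, 7 differences are transitions and 9 are transversions, so P = 7/32 = 0.21875 and Q = 9/32 = 0.28125.
Under the Kimura two-parameter model, d = −½ ln(1 − 2P − Q) − ¼ ln(1 − 2Q).
1 − 2P − Q = 0.28125, giving −½ ln(0.28125) = 0.634256.
1 − 2Q = 0.4375, giving −¼ ln(0.4375) = 0.206670.
d = 0.634256 + 0.206670 = 0.840926.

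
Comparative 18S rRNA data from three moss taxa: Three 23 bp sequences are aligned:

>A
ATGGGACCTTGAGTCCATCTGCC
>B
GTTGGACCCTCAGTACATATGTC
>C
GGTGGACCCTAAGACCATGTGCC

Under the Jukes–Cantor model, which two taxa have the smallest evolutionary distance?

A–B: 7/23 differ, p = 0.304, d = 0.390.
A–C: 7/23 differ, p = 0.304, d = 0.390.
B–C: 6/23 differ, p = 0.261, d = 0.321.
The smallest distance is between B and C.

B and C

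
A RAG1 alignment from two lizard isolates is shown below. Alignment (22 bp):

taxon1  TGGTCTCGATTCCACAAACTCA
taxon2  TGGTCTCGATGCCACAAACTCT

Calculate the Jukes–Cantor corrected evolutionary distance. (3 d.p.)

The sequences differ at 2 of 22 sites (11, 22), so p = 2/22 ≈ 0.090909.
d = −(3/4) ln(1 − 4p/3) = −0.75 ln(1 − 0.121212) = −0.75 ln(0.878788)
  = −0.75 × (-0.129212) = 0.096909 substitutions/site.

0.097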